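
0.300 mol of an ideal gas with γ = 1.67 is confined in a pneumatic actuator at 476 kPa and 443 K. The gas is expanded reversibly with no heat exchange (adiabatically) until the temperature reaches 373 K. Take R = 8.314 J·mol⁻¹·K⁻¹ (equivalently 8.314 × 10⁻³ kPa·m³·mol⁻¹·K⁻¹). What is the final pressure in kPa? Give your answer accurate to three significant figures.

P₂ ≈ 310 kPa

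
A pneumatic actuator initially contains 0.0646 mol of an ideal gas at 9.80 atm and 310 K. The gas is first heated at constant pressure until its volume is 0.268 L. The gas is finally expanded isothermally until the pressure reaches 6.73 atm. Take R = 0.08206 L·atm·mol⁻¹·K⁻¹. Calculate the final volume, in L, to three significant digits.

From PV = nRT: V₁ = nRT₁/P₁ = 0.1677 L.
Isobaric, so V/T is constant: P₂ = P₁; T₂ = T₁·(V₂/V₁) = 495.4 K.
Isothermal, so P V is constant: T₃ = T₂; V₃ = V₂·(P₂/P₃) = 0.3903 L.

V₃ ≈ 0.390 L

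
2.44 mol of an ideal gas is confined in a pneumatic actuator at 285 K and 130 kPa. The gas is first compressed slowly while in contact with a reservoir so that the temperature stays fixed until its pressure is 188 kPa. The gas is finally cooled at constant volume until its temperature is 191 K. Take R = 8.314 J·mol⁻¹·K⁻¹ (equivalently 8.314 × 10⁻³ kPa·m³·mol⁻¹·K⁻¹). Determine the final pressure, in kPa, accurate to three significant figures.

P₃ ≈ 126 kPa

From PV = nRT: V₁ = nRT₁/P₁ = 0.04447 m³.
T constant ⇒ Boyle's law P V = const: T₂ = T₁; V₂ = V₁·(P₁/P₂) = 0.03075 m³.
Isochoric, so P/T is constant: V₃ = V₂; P₃ = P₂·(T₃/T₂) = 126.0 kPa.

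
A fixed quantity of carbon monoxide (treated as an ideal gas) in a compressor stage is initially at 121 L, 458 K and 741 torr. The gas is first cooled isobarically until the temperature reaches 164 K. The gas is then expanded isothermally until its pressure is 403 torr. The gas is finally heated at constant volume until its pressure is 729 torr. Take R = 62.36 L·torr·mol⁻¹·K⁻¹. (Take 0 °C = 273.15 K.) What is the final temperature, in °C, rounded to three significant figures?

T₄ ≈ 23.5 °C

P constant ⇒ V ∝ T: P₂ = P₁; V₂ = V₁·(T₂/T₁) = 43.33 L.
T constant ⇒ Boyle's law P V = const: T₃ = T₂; V₃ = V₂·(P₂/P₃) = 79.67 L.
Isochoric, so P/T is constant: V₄ = V₃; T₄ = T₃·(P₄/P₃) = 296.7 K.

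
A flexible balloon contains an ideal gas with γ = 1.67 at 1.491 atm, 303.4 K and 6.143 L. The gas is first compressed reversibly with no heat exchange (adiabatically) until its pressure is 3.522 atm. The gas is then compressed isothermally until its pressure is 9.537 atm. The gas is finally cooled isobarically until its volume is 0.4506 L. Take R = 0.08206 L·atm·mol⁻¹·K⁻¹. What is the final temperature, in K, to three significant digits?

T₄ ≈ 142 K

Reversible adiabatic, γ = 1.67: T₂ = T₁·(P₂/P₁)^((γ−1)/γ) = 428.3 K; V₂ = V₁·(P₁/P₂)^(1/γ) = 3.671 L.
T constant ⇒ Boyle's law P V = const: T₃ = T₂; V₃ = V₂·(P₂/P₃) = 1.356 L.
P constant ⇒ V ∝ T: P₄ = P₃; T₄ = T₃·(V₄/V₃) = 142.4 K.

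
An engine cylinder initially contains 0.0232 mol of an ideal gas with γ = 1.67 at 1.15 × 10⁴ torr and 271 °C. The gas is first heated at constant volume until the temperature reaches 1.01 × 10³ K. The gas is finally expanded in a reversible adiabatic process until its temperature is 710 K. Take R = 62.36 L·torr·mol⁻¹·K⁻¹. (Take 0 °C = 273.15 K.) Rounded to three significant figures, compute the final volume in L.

V₃ ≈ 0.116 L

Convert: T₁ = 544.1 K.
From PV = nRT: V₁ = nRT₁/P₁ = 0.06846 L.
Isochoric, so P/T is constant: V₂ = V₁; P₂ = P₁·(T₂/T₁) = 2.135e+04 torr.
Reversible adiabatic, γ = 1.67: P₃ = P₂·(T₃/T₂)^(γ/(γ−1)) = 8867 torr; V₃ = V₂·(T₂/T₃)^(1/(γ−1)) = 0.1158 L.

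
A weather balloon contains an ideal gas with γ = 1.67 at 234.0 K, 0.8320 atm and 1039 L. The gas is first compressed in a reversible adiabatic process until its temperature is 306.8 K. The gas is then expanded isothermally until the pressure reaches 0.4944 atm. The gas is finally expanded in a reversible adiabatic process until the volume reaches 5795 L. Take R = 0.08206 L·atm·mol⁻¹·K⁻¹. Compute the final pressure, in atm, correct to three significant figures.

P₄ ≈ 0.105 atm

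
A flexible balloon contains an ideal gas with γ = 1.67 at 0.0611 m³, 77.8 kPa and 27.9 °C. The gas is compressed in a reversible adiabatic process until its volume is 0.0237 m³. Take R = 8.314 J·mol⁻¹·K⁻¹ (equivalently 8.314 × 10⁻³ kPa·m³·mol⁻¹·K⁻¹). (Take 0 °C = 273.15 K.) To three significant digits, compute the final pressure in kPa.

P₂ ≈ 378 kPa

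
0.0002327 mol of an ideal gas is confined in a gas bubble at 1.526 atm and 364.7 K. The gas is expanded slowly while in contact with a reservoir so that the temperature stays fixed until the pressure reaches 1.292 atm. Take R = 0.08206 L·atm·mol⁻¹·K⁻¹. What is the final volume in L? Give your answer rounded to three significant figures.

From PV = nRT: V₁ = nRT₁/P₁ = 0.004564 L.
Isothermal, so P V is constant: T₂ = T₁; V₂ = V₁·(P₁/P₂) = 0.005390 L.

V₂ ≈ 0.00539 L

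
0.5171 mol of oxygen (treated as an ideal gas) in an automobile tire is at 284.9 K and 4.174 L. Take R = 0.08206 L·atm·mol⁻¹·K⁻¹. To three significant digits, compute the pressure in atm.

PV = nRT ⇒ P = nRT/V = (0.5171 × 0.08206 × 284.9) / 4.174

P ≈ 2.90 atm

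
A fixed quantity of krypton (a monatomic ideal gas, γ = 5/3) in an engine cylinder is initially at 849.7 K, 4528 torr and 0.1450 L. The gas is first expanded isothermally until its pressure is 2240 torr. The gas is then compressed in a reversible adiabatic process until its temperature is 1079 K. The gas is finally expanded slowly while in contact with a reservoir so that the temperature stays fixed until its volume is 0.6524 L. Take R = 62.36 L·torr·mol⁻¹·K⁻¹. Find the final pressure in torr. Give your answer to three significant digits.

Isothermal, so P V is constant: T₂ = T₁; V₂ = V₁·(P₁/P₂) = 0.2931 L.
Reversible adiabatic, γ = 5/3: P₃ = P₂·(T₃/T₂)^(γ/(γ−1)) = 4070 torr; V₃ = V₂·(T₂/T₃)^(1/(γ−1)) = 0.2048 L.
Isothermal, so P V is constant: T₄ = T₃; P₄ = P₃·(V₃/V₄) = 1278 torr.

P₄ ≈ 1.28e+03 torr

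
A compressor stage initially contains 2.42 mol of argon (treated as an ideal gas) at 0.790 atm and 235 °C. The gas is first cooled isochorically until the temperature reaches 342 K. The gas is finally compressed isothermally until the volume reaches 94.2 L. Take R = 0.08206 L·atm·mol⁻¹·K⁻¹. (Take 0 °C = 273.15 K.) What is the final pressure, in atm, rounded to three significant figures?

P₃ ≈ 0.721 atm

Convert: T₁ = 508.1 K.
From PV = nRT: V₁ = nRT₁/P₁ = 127.7 L.
Isochoric, so P/T is constant: V₂ = V₁; P₂ = P₁·(T₂/T₁) = 0.5317 atm.
T constant ⇒ Boyle's law P V = const: T₃ = T₂; P₃ = P₂·(V₂/V₃) = 0.7210 atm.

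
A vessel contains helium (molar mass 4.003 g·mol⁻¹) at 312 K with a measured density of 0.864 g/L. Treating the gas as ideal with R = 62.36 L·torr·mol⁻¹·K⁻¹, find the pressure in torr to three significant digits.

P ≈ 4.20e+03 torr

ρ = PM/(RT) ⇒ P = ρRT/M = (0.864 × 62.36 × 312.0) / 4.003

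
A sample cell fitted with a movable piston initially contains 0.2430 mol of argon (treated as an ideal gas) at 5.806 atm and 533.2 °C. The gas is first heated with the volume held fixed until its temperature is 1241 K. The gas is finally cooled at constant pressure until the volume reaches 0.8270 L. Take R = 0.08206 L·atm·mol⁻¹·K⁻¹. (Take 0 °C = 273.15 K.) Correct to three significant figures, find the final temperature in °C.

T₃ ≈ 97.4 °C

Convert: T₁ = 806.4 K.
From PV = nRT: V₁ = nRT₁/P₁ = 2.769 L.
Isochoric, so P/T is constant: V₂ = V₁; P₂ = P₁·(T₂/T₁) = 8.936 atm.
P constant ⇒ V ∝ T: P₃ = P₂; T₃ = T₂·(V₃/V₂) = 370.6 K.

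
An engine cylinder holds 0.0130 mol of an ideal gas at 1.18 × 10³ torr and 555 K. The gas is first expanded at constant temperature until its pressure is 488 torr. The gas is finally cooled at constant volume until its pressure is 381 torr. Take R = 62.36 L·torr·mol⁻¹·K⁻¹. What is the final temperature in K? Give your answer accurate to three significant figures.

T₃ ≈ 433 K

From PV = nRT: V₁ = nRT₁/P₁ = 0.3813 L.
T constant ⇒ Boyle's law P V = const: T₂ = T₁; V₂ = V₁·(P₁/P₂) = 0.9220 L.
V constant ⇒ P ∝ T: V₃ = V₂; T₃ = T₂·(P₃/P₂) = 433.3 K.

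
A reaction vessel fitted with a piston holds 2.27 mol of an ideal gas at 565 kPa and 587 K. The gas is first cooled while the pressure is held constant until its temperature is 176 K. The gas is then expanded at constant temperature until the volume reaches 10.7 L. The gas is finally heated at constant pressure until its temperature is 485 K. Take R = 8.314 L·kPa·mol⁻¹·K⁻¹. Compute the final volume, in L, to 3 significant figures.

From PV = nRT: V₁ = nRT₁/P₁ = 19.61 L.
P constant ⇒ V ∝ T: P₂ = P₁; V₂ = V₁·(T₂/T₁) = 5.879 L.
T constant ⇒ Boyle's law P V = const: T₃ = T₂; P₃ = P₂·(V₂/V₃) = 310.4 kPa.
P constant ⇒ V ∝ T: P₄ = P₃; V₄ = V₃·(T₄/T₃) = 29.49 L.

V₄ ≈ 29.5 L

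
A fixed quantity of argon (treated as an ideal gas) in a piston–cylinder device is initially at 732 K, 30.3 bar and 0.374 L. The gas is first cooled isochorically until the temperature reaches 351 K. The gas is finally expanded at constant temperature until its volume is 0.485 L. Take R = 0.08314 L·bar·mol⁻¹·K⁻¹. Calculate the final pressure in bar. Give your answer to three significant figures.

Isochoric, so P/T is constant: V₂ = V₁; P₂ = P₁·(T₂/T₁) = 14.53 bar.
T constant ⇒ Boyle's law P V = const: T₃ = T₂; P₃ = P₂·(V₂/V₃) = 11.20 bar.

P₃ ≈ 11.2 bar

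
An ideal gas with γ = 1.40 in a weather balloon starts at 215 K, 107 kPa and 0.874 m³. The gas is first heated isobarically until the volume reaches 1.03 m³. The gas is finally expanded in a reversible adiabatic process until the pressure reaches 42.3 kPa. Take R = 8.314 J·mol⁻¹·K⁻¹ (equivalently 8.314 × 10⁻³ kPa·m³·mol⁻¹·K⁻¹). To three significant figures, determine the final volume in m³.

V₃ ≈ 2.00 m³

Isobaric, so V/T is constant: P₂ = P₁; T₂ = T₁·(V₂/V₁) = 253.4 K.
Reversible adiabatic, γ = 1.40: T₃ = T₂·(P₃/P₂)^((γ−1)/γ) = 194.4 K; V₃ = V₂·(P₂/P₃)^(1/γ) = 1.999 m³.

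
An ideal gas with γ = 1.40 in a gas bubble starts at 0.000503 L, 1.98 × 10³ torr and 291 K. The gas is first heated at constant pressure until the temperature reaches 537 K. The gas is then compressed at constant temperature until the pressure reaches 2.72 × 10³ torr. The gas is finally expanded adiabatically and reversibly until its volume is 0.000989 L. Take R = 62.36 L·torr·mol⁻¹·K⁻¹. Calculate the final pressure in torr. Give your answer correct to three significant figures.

P constant ⇒ V ∝ T: P₂ = P₁; V₂ = V₁·(T₂/T₁) = 0.0009282 L.
T constant ⇒ Boyle's law P V = const: T₃ = T₂; V₃ = V₂·(P₂/P₃) = 0.0006757 L.
Reversible adiabatic, γ = 1.40: T₄ = T₃·(V₃/V₄)^(γ−1) = 461.1 K; P₄ = P₃·(V₃/V₄)^γ = 1596 torr.

P₄ ≈ 1.60e+03 torr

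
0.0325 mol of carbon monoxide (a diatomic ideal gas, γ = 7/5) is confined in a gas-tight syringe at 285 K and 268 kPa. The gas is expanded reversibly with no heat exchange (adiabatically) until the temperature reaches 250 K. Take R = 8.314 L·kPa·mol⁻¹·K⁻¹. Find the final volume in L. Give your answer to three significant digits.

V₂ ≈ 0.399 L

From PV = nRT: V₁ = nRT₁/P₁ = 0.2873 L.
Adiabatic (γ = 7/5), T V^(γ−1) and P V^γ constant: P₂ = P₁·(T₂/T₁)^(γ/(γ−1)) = 169.4 kPa; V₂ = V₁·(T₁/T₂)^(1/(γ−1)) = 0.3987 L.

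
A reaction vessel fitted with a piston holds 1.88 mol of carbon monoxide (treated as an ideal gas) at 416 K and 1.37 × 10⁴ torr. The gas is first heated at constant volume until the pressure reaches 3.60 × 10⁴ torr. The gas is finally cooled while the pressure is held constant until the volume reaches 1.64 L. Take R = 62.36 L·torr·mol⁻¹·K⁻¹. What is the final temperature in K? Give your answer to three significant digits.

T₃ ≈ 504 K

From PV = nRT: V₁ = nRT₁/P₁ = 3.560 L.
V constant ⇒ P ∝ T: V₂ = V₁; T₂ = T₁·(P₂/P₁) = 1093 K.
P constant ⇒ V ∝ T: P₃ = P₂; T₃ = T₂·(V₃/V₂) = 503.6 K.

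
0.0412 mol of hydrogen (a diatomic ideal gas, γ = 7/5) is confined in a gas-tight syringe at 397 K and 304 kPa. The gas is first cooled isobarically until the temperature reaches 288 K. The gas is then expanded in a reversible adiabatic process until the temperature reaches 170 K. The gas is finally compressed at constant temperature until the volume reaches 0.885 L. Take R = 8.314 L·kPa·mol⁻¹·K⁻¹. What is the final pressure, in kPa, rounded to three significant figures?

From PV = nRT: V₁ = nRT₁/P₁ = 0.4473 L.
Isobaric, so V/T is constant: P₂ = P₁; V₂ = V₁·(T₂/T₁) = 0.3245 L.
Adiabatic (γ = 7/5), T V^(γ−1) and P V^γ constant: P₃ = P₂·(T₃/T₂)^(γ/(γ−1)) = 48.04 kPa; V₃ = V₂·(T₂/T₃)^(1/(γ−1)) = 1.212 L.
Isothermal, so P V is constant: T₄ = T₃; P₄ = P₃·(V₃/V₄) = 65.80 kPa.

P₄ ≈ 65.8 kPa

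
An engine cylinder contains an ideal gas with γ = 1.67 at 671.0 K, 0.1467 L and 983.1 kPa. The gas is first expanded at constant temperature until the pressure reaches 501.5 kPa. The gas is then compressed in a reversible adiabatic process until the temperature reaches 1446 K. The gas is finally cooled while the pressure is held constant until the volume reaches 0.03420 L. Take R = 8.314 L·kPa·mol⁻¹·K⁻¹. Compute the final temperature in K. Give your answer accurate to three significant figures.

T₄ ≈ 541 K

T constant ⇒ Boyle's law P V = const: T₂ = T₁; V₂ = V₁·(P₁/P₂) = 0.2876 L.
Reversible adiabatic, γ = 1.67: P₃ = P₂·(T₃/T₂)^(γ/(γ−1)) = 3399 kPa; V₃ = V₂·(T₂/T₃)^(1/(γ−1)) = 0.09143 L.
Isobaric, so V/T is constant: P₄ = P₃; T₄ = T₃·(V₄/V₃) = 540.9 K.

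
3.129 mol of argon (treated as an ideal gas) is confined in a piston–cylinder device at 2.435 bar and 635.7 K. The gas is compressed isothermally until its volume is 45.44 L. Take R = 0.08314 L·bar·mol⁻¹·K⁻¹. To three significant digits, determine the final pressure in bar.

P₂ ≈ 3.64 bar

From PV = nRT: V₁ = nRT₁/P₁ = 67.92 L.
T constant ⇒ Boyle's law P V = const: T₂ = T₁; P₂ = P₁·(V₁/V₂) = 3.639 bar.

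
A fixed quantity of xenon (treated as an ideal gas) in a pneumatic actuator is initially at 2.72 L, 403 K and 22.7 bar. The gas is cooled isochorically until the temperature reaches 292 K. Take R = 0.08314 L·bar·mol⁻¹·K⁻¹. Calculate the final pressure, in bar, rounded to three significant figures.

V constant ⇒ P ∝ T: V₂ = V₁; P₂ = P₁·(T₂/T₁) = 16.45 bar.

P₂ ≈ 16.4 bar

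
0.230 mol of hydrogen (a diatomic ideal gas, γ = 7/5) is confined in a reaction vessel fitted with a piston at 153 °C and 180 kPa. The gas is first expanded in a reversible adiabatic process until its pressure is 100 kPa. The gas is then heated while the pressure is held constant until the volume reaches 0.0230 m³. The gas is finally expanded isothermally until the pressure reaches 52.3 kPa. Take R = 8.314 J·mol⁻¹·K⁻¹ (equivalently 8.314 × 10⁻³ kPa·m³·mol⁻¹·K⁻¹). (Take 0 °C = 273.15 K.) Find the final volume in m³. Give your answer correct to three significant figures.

V₄ ≈ 0.0440 m³

Convert: T₁ = 426.1 K.
From PV = nRT: V₁ = nRT₁/P₁ = 0.004527 m³.
Reversible adiabatic, γ = 7/5: T₂ = T₁·(P₂/P₁)^((γ−1)/γ) = 360.3 K; V₂ = V₁·(P₁/P₂)^(1/γ) = 0.006889 m³.
P constant ⇒ V ∝ T: P₃ = P₂; T₃ = T₂·(V₃/V₂) = 1203 K.
Isothermal, so P V is constant: T₄ = T₃; V₄ = V₃·(P₃/P₄) = 0.04398 m³.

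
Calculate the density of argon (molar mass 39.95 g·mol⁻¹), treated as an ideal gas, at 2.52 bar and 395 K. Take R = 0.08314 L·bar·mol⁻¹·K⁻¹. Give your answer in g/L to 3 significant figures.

ρ ≈ 3.07 g/L

ρ = PM/(RT) = (2.52 × 39.95) / (0.08314 × 395.0)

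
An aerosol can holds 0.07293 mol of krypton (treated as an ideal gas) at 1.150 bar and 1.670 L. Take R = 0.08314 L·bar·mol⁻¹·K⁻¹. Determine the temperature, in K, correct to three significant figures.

T ≈ 317 K

PV = nRT ⇒ T = PV/(nR) = (1.150 × 1.670) / (0.07293 × 0.08314)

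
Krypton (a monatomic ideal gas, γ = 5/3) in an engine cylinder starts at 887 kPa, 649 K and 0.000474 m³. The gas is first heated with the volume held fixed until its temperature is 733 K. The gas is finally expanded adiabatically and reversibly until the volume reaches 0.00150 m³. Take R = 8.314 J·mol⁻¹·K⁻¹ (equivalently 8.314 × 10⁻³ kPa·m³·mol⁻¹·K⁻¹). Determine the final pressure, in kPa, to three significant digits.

Isochoric, so P/T is constant: V₂ = V₁; P₂ = P₁·(T₂/T₁) = 1002 kPa.
Reversible adiabatic, γ = 5/3: T₃ = T₂·(V₂/V₃)^(γ−1) = 340.1 K; P₃ = P₂·(V₂/V₃)^γ = 146.9 kPa.

P₃ ≈ 147 kPa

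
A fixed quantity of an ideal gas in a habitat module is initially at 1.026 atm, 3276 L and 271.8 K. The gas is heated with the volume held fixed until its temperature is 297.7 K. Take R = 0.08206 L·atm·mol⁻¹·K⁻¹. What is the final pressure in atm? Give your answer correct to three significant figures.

P₂ ≈ 1.12 atm

Isochoric, so P/T is constant: V₂ = V₁; P₂ = P₁·(T₂/T₁) = 1.124 atm.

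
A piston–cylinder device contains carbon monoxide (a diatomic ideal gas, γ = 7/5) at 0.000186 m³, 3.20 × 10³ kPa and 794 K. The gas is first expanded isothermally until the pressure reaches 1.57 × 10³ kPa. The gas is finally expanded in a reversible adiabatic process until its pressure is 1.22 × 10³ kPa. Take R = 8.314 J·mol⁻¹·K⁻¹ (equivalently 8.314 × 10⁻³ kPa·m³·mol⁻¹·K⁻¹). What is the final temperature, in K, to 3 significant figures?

Isothermal, so P V is constant: T₂ = T₁; V₂ = V₁·(P₁/P₂) = 0.0003791 m³.
Reversible adiabatic, γ = 7/5: T₃ = T₂·(P₃/P₂)^((γ−1)/γ) = 738.8 K; V₃ = V₂·(P₂/P₃)^(1/γ) = 0.0004539 m³.

T₃ ≈ 739 K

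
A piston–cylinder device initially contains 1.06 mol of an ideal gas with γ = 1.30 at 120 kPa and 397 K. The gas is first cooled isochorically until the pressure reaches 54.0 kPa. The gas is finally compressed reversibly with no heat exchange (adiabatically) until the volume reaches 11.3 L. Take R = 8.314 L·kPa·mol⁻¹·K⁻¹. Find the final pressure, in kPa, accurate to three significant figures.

From PV = nRT: V₁ = nRT₁/P₁ = 29.16 L.
Isochoric, so P/T is constant: V₂ = V₁; T₂ = T₁·(P₂/P₁) = 178.7 K.
Adiabatic (γ = 1.30), T V^(γ−1) and P V^γ constant: T₃ = T₂·(V₂/V₃)^(γ−1) = 237.4 K; P₃ = P₂·(V₂/V₃)^γ = 185.2 kPa.

P₃ ≈ 185 kPa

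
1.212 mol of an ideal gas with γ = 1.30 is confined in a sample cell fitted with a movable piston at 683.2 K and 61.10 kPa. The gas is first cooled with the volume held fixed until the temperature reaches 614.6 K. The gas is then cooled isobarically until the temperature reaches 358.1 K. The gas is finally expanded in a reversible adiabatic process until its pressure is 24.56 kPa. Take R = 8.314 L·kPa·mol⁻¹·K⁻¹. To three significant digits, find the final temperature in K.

From PV = nRT: V₁ = nRT₁/P₁ = 112.7 L.
Isochoric, so P/T is constant: V₂ = V₁; P₂ = P₁·(T₂/T₁) = 54.96 kPa.
Isobaric, so V/T is constant: P₃ = P₂; V₃ = V₂·(T₃/T₂) = 65.65 L.
Reversible adiabatic, γ = 1.30: T₄ = T₃·(P₄/P₃)^((γ−1)/γ) = 297.4 K; V₄ = V₃·(P₃/P₄)^(1/γ) = 122.0 L.

T₄ ≈ 297 K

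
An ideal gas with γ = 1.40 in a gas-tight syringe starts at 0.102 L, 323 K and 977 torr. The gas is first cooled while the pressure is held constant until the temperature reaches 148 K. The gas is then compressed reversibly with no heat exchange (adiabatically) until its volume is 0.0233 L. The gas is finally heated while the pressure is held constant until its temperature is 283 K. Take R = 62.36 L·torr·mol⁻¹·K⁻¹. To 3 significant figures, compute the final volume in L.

V₄ ≈ 0.0337 L

Isobaric, so V/T is constant: P₂ = P₁; V₂ = V₁·(T₂/T₁) = 0.04674 L.
Reversible adiabatic, γ = 1.40: T₃ = T₂·(V₂/V₃)^(γ−1) = 195.5 K; P₃ = P₂·(V₂/V₃)^γ = 2589 torr.
Isobaric, so V/T is constant: P₄ = P₃; V₄ = V₃·(T₄/T₃) = 0.03373 L.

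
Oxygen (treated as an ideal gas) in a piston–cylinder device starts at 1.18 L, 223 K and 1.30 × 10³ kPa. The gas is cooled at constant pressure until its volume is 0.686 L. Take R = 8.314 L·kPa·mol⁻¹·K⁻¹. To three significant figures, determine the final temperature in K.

Isobaric, so V/T is constant: P₂ = P₁; T₂ = T₁·(V₂/V₁) = 129.6 K.

T₂ ≈ 130 K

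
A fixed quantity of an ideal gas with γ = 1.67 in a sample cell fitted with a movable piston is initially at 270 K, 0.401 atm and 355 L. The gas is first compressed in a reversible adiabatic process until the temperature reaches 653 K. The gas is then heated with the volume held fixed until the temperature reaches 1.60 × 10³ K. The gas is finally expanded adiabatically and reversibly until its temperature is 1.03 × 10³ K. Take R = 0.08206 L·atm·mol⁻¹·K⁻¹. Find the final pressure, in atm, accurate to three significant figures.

P₄ ≈ 2.96 atm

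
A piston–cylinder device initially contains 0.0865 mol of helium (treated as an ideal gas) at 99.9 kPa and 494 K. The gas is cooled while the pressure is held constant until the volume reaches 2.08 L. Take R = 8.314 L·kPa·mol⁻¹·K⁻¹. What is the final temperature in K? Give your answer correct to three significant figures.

From PV = nRT: V₁ = nRT₁/P₁ = 3.556 L.
Isobaric, so V/T is constant: P₂ = P₁; T₂ = T₁·(V₂/V₁) = 288.9 K.

T₂ ≈ 289 K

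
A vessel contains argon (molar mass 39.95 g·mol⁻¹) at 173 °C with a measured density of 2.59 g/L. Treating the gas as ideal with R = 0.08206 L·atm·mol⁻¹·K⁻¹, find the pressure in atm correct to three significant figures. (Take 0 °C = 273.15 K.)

ρ = PM/(RT) ⇒ P = ρRT/M = (2.59 × 0.08206 × 446.1) / 39.95

P ≈ 2.37 atm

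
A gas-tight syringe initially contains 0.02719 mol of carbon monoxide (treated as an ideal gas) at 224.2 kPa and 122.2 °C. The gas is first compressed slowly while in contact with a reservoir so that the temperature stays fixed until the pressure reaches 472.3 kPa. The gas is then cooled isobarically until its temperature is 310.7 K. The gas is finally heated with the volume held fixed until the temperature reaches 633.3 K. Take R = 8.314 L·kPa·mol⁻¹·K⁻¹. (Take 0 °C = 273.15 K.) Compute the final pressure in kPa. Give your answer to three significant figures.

P₄ ≈ 963 kPa

Convert: T₁ = 395.3 K.
From PV = nRT: V₁ = nRT₁/P₁ = 0.3986 L.
T constant ⇒ Boyle's law P V = const: T₂ = T₁; V₂ = V₁·(P₁/P₂) = 0.1892 L.
Isobaric, so V/T is constant: P₃ = P₂; V₃ = V₂·(T₃/T₂) = 0.1487 L.
V constant ⇒ P ∝ T: V₄ = V₃; P₄ = P₃·(T₄/T₃) = 962.7 kPa.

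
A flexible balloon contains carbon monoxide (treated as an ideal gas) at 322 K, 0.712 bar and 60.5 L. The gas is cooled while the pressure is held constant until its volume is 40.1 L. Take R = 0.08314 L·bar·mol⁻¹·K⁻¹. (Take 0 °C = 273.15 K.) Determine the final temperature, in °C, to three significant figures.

T₂ ≈ -59.7 °C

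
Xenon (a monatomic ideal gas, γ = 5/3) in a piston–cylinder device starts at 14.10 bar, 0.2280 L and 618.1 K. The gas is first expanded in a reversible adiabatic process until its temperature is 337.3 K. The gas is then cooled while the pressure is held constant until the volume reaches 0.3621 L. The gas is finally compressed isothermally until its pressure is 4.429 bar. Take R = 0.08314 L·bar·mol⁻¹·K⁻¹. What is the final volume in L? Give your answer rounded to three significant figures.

V₄ ≈ 0.254 L

Reversible adiabatic, γ = 5/3: P₂ = P₁·(T₂/T₁)^(γ/(γ−1)) = 3.102 bar; V₂ = V₁·(T₁/T₂)^(1/(γ−1)) = 0.5656 L.
Isobaric, so V/T is constant: P₃ = P₂; T₃ = T₂·(V₃/V₂) = 215.9 K.
T constant ⇒ Boyle's law P V = const: T₄ = T₃; V₄ = V₃·(P₃/P₄) = 0.2536 L.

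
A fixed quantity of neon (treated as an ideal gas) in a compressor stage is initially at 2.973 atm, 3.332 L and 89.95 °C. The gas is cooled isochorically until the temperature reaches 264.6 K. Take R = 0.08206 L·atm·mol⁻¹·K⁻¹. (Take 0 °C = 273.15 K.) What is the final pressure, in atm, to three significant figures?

P₂ ≈ 2.17 atm

Convert: T₁ = 363.1 K.
Isochoric, so P/T is constant: V₂ = V₁; P₂ = P₁·(T₂/T₁) = 2.166 atm.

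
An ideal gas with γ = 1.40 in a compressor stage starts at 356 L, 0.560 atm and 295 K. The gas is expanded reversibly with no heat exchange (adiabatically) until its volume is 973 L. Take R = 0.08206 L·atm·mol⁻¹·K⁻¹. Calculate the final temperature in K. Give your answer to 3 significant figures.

Adiabatic (γ = 1.40), T V^(γ−1) and P V^γ constant: T₂ = T₁·(V₁/V₂)^(γ−1) = 197.3 K; P₂ = P₁·(V₁/V₂)^γ = 0.1370 atm.

T₂ ≈ 197 K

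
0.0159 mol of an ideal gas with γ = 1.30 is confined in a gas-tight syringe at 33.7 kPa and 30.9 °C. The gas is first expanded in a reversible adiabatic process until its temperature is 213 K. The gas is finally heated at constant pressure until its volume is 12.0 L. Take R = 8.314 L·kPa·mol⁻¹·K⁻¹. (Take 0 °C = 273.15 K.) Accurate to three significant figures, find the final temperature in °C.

T₃ ≈ 381 °C

Convert: T₁ = 304.0 K.
From PV = nRT: V₁ = nRT₁/P₁ = 1.193 L.
Reversible adiabatic, γ = 1.30: P₂ = P₁·(T₂/T₁)^(γ/(γ−1)) = 7.209 kPa; V₂ = V₁·(T₁/T₂)^(1/(γ−1)) = 3.906 L.
Isobaric, so V/T is constant: P₃ = P₂; T₃ = T₂·(V₃/V₂) = 654.4 K.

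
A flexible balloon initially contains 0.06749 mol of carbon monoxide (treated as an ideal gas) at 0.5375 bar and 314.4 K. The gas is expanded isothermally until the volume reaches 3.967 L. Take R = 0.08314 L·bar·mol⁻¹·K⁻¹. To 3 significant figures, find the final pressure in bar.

From PV = nRT: V₁ = nRT₁/P₁ = 3.282 L.
T constant ⇒ Boyle's law P V = const: T₂ = T₁; P₂ = P₁·(V₁/V₂) = 0.4447 bar.

P₂ ≈ 0.445 bar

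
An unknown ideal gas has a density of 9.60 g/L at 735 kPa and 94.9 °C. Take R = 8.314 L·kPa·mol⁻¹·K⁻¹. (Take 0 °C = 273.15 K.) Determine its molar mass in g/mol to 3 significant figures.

ρ = PM/(RT) ⇒ M = ρRT/P = (9.60 × 8.314 × 368.0) / 735

M ≈ 40.0 g/mol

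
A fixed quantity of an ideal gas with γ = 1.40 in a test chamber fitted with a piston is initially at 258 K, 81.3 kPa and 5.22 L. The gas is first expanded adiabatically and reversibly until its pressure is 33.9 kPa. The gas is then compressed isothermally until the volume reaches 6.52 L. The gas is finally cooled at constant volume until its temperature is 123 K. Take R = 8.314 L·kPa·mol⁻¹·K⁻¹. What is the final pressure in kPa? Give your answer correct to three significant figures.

Reversible adiabatic, γ = 1.40: T₂ = T₁·(P₂/P₁)^((γ−1)/γ) = 200.9 K; V₂ = V₁·(P₁/P₂)^(1/γ) = 9.750 L.
T constant ⇒ Boyle's law P V = const: T₃ = T₂; P₃ = P₂·(V₂/V₃) = 50.70 kPa.
V constant ⇒ P ∝ T: V₄ = V₃; P₄ = P₃·(T₄/T₃) = 31.03 kPa.

P₄ ≈ 31.0 kPa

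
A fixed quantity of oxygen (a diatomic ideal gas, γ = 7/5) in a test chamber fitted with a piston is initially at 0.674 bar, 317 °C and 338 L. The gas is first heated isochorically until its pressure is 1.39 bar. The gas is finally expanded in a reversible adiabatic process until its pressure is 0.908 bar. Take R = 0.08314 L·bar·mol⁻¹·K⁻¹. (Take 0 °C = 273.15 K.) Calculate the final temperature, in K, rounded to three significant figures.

T₃ ≈ 1.08e+03 K

Convert: T₁ = 590.1 K.
V constant ⇒ P ∝ T: V₂ = V₁; T₂ = T₁·(P₂/P₁) = 1217 K.
Adiabatic (γ = 7/5), T V^(γ−1) and P V^γ constant: T₃ = T₂·(P₃/P₂)^((γ−1)/γ) = 1078 K; V₃ = V₂·(P₂/P₃)^(1/γ) = 458.2 L.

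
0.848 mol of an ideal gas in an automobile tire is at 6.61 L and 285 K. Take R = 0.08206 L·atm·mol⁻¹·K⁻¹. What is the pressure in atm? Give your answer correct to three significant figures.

P ≈ 3.00 atm

PV = nRT ⇒ P = nRT/V = (0.848 × 0.08206 × 285) / 6.61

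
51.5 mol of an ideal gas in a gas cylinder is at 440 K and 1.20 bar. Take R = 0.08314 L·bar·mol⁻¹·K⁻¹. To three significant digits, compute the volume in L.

PV = nRT ⇒ V = nRT/P = (51.5 × 0.08314 × 440) / 1.20

V ≈ 1.57e+03 L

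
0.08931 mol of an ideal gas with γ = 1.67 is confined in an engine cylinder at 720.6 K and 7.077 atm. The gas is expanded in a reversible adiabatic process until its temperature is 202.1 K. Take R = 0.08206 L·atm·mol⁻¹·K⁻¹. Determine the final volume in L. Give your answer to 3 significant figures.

From PV = nRT: V₁ = nRT₁/P₁ = 0.7462 L.
Reversible adiabatic, γ = 1.67: P₂ = P₁·(T₂/T₁)^(γ/(γ−1)) = 0.2976 atm; V₂ = V₁·(T₁/T₂)^(1/(γ−1)) = 4.977 L.

V₂ ≈ 4.98 L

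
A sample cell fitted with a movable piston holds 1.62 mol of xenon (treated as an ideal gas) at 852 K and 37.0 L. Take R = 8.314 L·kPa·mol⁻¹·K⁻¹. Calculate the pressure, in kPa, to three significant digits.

PV = nRT ⇒ P = nRT/V = (1.62 × 8.314 × 852) / 37.0

P ≈ 310 kPa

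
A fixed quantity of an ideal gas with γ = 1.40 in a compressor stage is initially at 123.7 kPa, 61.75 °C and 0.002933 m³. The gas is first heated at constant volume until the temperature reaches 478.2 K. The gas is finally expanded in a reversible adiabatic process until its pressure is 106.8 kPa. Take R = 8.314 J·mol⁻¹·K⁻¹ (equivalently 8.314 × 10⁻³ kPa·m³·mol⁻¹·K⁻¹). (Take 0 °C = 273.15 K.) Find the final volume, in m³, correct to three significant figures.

Convert: T₁ = 334.9 K.
Isochoric, so P/T is constant: V₂ = V₁; P₂ = P₁·(T₂/T₁) = 176.6 kPa.
Adiabatic (γ = 1.40), T V^(γ−1) and P V^γ constant: T₃ = T₂·(P₃/P₂)^((γ−1)/γ) = 414.2 K; V₃ = V₂·(P₂/P₃)^(1/γ) = 0.004201 m³.

V₃ ≈ 0.00420 m³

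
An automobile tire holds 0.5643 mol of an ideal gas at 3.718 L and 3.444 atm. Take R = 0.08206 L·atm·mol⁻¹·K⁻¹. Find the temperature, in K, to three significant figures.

T ≈ 277 K

PV = nRT ⇒ T = PV/(nR) = (3.444 × 3.718) / (0.5643 × 0.08206)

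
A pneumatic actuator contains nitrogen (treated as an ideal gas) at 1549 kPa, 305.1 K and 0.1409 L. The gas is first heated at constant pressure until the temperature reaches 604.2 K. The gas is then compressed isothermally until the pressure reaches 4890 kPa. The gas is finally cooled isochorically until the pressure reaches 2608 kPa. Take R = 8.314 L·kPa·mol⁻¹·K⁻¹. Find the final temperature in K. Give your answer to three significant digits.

T₄ ≈ 322 K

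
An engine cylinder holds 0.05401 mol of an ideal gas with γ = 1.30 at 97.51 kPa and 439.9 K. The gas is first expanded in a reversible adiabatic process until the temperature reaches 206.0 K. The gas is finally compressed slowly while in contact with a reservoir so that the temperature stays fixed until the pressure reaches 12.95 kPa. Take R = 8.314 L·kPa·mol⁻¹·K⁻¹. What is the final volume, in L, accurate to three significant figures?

V₃ ≈ 7.14 L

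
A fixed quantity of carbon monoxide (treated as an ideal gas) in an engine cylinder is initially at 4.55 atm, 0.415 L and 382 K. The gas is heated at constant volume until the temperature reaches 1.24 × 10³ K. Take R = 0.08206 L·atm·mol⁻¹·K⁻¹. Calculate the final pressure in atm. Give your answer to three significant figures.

P₂ ≈ 14.8 atm

V constant ⇒ P ∝ T: V₂ = V₁; P₂ = P₁·(T₂/T₁) = 14.77 atm.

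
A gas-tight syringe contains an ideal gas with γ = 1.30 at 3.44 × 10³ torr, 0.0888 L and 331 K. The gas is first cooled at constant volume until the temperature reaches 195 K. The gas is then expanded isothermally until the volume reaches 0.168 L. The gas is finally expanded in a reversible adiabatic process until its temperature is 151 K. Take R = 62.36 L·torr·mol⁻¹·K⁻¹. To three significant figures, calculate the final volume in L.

V₄ ≈ 0.394 L

Isochoric, so P/T is constant: V₂ = V₁; P₂ = P₁·(T₂/T₁) = 2027 torr.
Isothermal, so P V is constant: T₃ = T₂; P₃ = P₂·(V₂/V₃) = 1071 torr.
Reversible adiabatic, γ = 1.30: P₄ = P₃·(T₄/T₃)^(γ/(γ−1)) = 353.7 torr; V₄ = V₃·(T₃/T₄)^(1/(γ−1)) = 0.3940 L.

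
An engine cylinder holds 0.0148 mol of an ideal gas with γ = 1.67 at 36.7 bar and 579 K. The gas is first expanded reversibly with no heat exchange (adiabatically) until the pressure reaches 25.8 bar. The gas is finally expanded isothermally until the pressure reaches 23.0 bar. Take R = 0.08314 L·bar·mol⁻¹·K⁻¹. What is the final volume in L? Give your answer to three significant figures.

From PV = nRT: V₁ = nRT₁/P₁ = 0.01941 L.
Reversible adiabatic, γ = 1.67: T₂ = T₁·(P₂/P₁)^((γ−1)/γ) = 502.7 K; V₂ = V₁·(P₁/P₂)^(1/γ) = 0.02397 L.
T constant ⇒ Boyle's law P V = const: T₃ = T₂; V₃ = V₂·(P₂/P₃) = 0.02689 L.

V₃ ≈ 0.0269 L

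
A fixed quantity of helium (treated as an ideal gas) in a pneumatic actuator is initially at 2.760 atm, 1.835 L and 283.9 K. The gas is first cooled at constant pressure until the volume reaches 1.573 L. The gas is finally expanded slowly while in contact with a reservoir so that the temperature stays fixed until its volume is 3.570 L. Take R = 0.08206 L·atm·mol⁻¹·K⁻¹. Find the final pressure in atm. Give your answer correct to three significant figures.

P₃ ≈ 1.22 atm

Isobaric, so V/T is constant: P₂ = P₁; T₂ = T₁·(V₂/V₁) = 243.4 K.
T constant ⇒ Boyle's law P V = const: T₃ = T₂; P₃ = P₂·(V₂/V₃) = 1.216 atm.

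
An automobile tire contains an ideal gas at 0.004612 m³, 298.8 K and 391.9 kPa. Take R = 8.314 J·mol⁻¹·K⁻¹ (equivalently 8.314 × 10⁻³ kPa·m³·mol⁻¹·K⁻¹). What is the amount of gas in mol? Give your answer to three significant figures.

n ≈ 0.728 mol

PV = nRT ⇒ n = PV/(RT) = (391.9 × 0.004612) / (8.314 × 10⁻³ × 298.8)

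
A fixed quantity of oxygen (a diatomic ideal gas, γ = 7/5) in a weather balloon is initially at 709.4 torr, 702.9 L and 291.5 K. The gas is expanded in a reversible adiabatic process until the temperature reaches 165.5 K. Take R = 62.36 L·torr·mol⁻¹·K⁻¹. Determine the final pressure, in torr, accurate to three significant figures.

P₂ ≈ 97.8 torr

Reversible adiabatic, γ = 7/5: P₂ = P₁·(T₂/T₁)^(γ/(γ−1)) = 97.82 torr; V₂ = V₁·(T₁/T₂)^(1/(γ−1)) = 2894 L.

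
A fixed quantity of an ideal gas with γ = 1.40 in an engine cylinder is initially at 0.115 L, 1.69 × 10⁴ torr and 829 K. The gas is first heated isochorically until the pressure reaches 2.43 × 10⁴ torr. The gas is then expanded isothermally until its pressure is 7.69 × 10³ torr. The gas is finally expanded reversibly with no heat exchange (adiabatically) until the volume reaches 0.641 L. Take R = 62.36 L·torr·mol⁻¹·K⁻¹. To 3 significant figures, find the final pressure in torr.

V constant ⇒ P ∝ T: V₂ = V₁; T₂ = T₁·(P₂/P₁) = 1192 K.
Isothermal, so P V is constant: T₃ = T₂; V₃ = V₂·(P₂/P₃) = 0.3634 L.
Adiabatic (γ = 1.40), T V^(γ−1) and P V^γ constant: T₄ = T₃·(V₃/V₄)^(γ−1) = 949.9 K; P₄ = P₃·(V₃/V₄)^γ = 3474 torr.

P₄ ≈ 3.47e+03 torr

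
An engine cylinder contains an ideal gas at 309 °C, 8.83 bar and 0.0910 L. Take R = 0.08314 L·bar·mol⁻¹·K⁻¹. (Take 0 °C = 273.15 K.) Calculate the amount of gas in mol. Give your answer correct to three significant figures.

n ≈ 0.0166 mol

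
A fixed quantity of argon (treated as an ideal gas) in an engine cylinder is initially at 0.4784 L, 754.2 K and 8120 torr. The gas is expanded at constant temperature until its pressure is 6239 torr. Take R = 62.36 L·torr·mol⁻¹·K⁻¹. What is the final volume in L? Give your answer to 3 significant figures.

Isothermal, so P V is constant: T₂ = T₁; V₂ = V₁·(P₁/P₂) = 0.6226 L.

V₂ ≈ 0.623 L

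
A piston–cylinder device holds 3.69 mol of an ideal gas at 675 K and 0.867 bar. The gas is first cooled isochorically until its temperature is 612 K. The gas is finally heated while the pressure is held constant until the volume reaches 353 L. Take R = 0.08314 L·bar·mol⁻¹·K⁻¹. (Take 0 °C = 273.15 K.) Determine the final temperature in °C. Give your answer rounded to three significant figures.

T₃ ≈ 631 °C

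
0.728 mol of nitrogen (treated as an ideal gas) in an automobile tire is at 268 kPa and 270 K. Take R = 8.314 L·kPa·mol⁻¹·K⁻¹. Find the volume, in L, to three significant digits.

V ≈ 6.10 L

PV = nRT ⇒ V = nRT/P = (0.728 × 8.314 × 270) / 268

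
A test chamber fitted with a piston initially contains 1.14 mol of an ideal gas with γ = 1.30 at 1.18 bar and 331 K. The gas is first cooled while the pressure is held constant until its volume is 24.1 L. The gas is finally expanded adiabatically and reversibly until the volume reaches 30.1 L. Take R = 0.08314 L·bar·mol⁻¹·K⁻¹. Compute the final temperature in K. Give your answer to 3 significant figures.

T₃ ≈ 281 K

From PV = nRT: V₁ = nRT₁/P₁ = 26.59 L.
Isobaric, so V/T is constant: P₂ = P₁; T₂ = T₁·(V₂/V₁) = 300.0 K.
Adiabatic (γ = 1.30), T V^(γ−1) and P V^γ constant: T₃ = T₂·(V₂/V₃)^(γ−1) = 280.7 K; P₃ = P₂·(V₂/V₃)^γ = 0.8838 bar.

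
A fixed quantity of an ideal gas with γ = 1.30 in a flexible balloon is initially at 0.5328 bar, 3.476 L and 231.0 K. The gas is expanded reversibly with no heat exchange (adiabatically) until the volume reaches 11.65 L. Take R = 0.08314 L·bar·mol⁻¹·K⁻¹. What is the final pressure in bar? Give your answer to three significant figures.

Adiabatic (γ = 1.30), T V^(γ−1) and P V^γ constant: T₂ = T₁·(V₁/V₂)^(γ−1) = 160.7 K; P₂ = P₁·(V₁/V₂)^γ = 0.1106 bar.

P₂ ≈ 0.111 bar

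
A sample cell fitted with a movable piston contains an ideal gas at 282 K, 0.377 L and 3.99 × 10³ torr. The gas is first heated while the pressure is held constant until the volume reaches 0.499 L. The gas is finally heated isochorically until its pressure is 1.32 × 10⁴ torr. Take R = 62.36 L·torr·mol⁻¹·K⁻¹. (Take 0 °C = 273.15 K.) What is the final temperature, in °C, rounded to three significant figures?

Isobaric, so V/T is constant: P₂ = P₁; T₂ = T₁·(V₂/V₁) = 373.3 K.
Isochoric, so P/T is constant: V₃ = V₂; T₃ = T₂·(P₃/P₂) = 1235 K.

T₃ ≈ 962 °C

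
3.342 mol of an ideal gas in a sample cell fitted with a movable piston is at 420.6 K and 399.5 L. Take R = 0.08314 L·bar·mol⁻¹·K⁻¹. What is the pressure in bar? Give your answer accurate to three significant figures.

P ≈ 0.293 bar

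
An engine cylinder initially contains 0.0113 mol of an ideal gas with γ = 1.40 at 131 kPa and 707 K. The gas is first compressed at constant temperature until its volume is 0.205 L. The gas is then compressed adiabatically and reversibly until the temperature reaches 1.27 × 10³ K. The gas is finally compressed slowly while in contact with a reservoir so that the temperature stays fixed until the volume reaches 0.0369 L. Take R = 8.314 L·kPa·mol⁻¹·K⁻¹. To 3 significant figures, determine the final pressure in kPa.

P₄ ≈ 3.23e+03 kPa

From PV = nRT: V₁ = nRT₁/P₁ = 0.5070 L.
Isothermal, so P V is constant: T₂ = T₁; P₂ = P₁·(V₁/V₂) = 324.0 kPa.
Adiabatic (γ = 1.40), T V^(γ−1) and P V^γ constant: P₃ = P₂·(T₃/T₂)^(γ/(γ−1)) = 2517 kPa; V₃ = V₂·(T₂/T₃)^(1/(γ−1)) = 0.04740 L.
Isothermal, so P V is constant: T₄ = T₃; P₄ = P₃·(V₃/V₄) = 3233 kPa.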